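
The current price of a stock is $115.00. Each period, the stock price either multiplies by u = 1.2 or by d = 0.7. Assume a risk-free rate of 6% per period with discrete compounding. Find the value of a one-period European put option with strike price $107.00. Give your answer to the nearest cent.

$7.00

Risk-neutral probability p = (1 + 0.06 − 0.7)/(1.2 − 0.7) = 0.3600/0.5000 = 0.7200
Terminal stock prices: S_u = 138, S_d = 80.5
Terminal payoffs (K − S): max(-31, 0) = 0, max(26.5, 0) = 26.5
Node 0 (S = 115): V_0 = 1/1.06·[0.7200·0.0000 + 0.2800·26.5000] = 7.0000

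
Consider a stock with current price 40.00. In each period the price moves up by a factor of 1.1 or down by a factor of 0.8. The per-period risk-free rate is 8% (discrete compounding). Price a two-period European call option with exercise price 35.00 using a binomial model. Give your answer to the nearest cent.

Risk-neutral probability p = (1 + 0.08 − 0.8)/(1.1 − 0.8) = 0.2800/0.3000 = 0.9333
Terminal stock prices: S_uu = 48.4, S_ud = 35.2, S_dd = 25.6
Terminal payoffs (S − K): max(13.4, 0) = 13.4, max(0.2, 0) = 0.2, max(-9.4, 0) = 0
Node u (S = 44): V_u = 1/1.08·[0.9333·13.4000 + 0.0667·0.2000] = 11.5926
Node d (S = 32): V_d = 1/1.08·[0.9333·0.2000 + 0.0667·0.0000] = 0.1728
Node 0 (S = 40): V_0 = 1/1.08·[0.9333·11.5926 + 0.0667·0.1728] = 10.0290

10.03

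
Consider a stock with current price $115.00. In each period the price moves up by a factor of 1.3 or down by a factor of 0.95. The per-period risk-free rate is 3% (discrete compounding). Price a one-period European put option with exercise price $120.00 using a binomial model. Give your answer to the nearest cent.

$8.05

Risk-neutral probability p = (1 + 0.03 − 0.95)/(1.3 − 0.95) = 0.0800/0.3500 = 0.2286
Terminal stock prices: S_u = 149.5, S_d = 109.2
Terminal payoffs (K − S): max(-29.5, 0) = 0, max(10.75, 0) = 10.75
Node 0 (S = 115): V_0 = 1/1.03·[0.2286·0.0000 + 0.7714·10.7500] = 8.0513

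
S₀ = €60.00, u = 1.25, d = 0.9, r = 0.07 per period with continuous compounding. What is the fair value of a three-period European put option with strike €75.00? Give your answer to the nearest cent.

€7.70

Risk-neutral probability p = (e^0.07 − 0.9)/(1.25 − 0.9) = 0.1725/0.3500 = 0.4929
Terminal stock prices: S_uuu = 117.2, S_uud = 84.38, S_udd = 60.75, S_ddd = 43.74
Terminal payoffs (K − S): max(-42.19, 0) = 0, max(-9.375, 0) = 0, max(14.25, 0) = 14.25, max(31.26, 0) = 31.26
Node uu (S = 93.75): V_uu = e^(−0.07)·[0.4929·0.0000 + 0.5071·0.0000] = 0.0000
Node ud (S = 67.5): V_ud = e^(−0.07)·[0.4929·0.0000 + 0.5071·14.2500] = 6.7379
Node dd (S = 48.6): V_dd = e^(−0.07)·[0.4929·14.2500 + 0.5071·31.2600] = 21.3295
Node u (S = 75): V_u = e^(−0.07)·[0.4929·0.0000 + 0.5071·6.7379] = 3.1859
Node d (S = 54): V_d = e^(−0.07)·[0.4929·6.7379 + 0.5071·21.3295] = 13.1818
Node 0 (S = 60): V_0 = e^(−0.07)·[0.4929·3.1859 + 0.5071·13.1818] = 7.6969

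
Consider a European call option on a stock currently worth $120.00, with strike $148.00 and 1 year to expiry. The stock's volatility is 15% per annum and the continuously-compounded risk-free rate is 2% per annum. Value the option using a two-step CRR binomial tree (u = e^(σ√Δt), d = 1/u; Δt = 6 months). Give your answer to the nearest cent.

CRR parameters: u = e^(σ√Δt) = e^(0.15·√0.5) = 1.1119, d = 1/u = 0.8994
Per-period rate: rΔt = 0.02·0.5 = 0.01, so R = e^0.01 = 1.0101
Risk-neutral probability p = (e^0.01 − 0.8994)/(1.1119 − 0.8994) = 0.1107/0.2125 = 0.5208
Terminal stock prices: S_uu = 148.4, S_ud = 120, S_dd = 97.06
Terminal payoffs (S − K): max(0.3573, 0) = 0.3573, max(-28, 0) = 0, max(-50.94, 0) = 0
Node u (S = 133.4): V_u = e^(−0.01)·[0.5208·0.3573 + 0.4792·0.0000] = 0.1842
Node d (S = 107.9): V_d = e^(−0.01)·[0.5208·0.0000 + 0.4792·0.0000] = 0.0000
Node 0 (S = 120): V_0 = e^(−0.01)·[0.5208·0.1842 + 0.4792·0.0000] = 0.0950

$0.10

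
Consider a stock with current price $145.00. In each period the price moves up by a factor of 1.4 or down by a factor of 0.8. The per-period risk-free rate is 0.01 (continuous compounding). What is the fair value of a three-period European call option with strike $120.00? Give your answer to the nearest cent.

$40.74

Risk-neutral probability p = (e^0.01 − 0.8)/(1.4 − 0.8) = 0.2101/0.6000 = 0.3501
Terminal stock prices: S_uuu = 397.9, S_uud = 227.4, S_udd = 129.9, S_ddd = 74.24
Terminal payoffs (S − K): max(277.9, 0) = 277.9, max(107.4, 0) = 107.4, max(9.92, 0) = 9.92, max(-45.76, 0) = 0
Node uu (S = 284.2): V_uu = e^(−0.01)·[0.3501·277.8800 + 0.6499·107.3600] = 165.3940
Node ud (S = 162.4): V_ud = e^(−0.01)·[0.3501·107.3600 + 0.6499·9.9200] = 43.5940
Node dd (S = 92.8): V_dd = e^(−0.01)·[0.3501·9.9200 + 0.6499·0.0000] = 3.4383
Node u (S = 203): V_u = e^(−0.01)·[0.3501·165.3940 + 0.6499·43.5940] = 85.3762
Node d (S = 116): V_d = e^(−0.01)·[0.3501·43.5940 + 0.6499·3.4383] = 17.3221
Node 0 (S = 145): V_0 = e^(−0.01)·[0.3501·85.3762 + 0.6499·17.3221] = 40.7373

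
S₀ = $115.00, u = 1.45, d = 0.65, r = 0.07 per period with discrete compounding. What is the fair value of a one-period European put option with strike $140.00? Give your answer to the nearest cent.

$28.97

Risk-neutral probability p = (1 + 0.07 − 0.65)/(1.45 − 0.65) = 0.4200/0.8000 = 0.5250
Terminal stock prices: S_u = 166.8, S_d = 74.75
Terminal payoffs (K − S): max(-26.75, 0) = 0, max(65.25, 0) = 65.25
Node 0 (S = 115): V_0 = 1/1.07·[0.5250·0.0000 + 0.4750·65.2500] = 28.9661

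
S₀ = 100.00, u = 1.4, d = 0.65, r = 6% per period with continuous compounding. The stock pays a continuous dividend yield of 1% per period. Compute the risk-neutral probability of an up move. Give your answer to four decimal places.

Per-period risk-free factor R = e^0.06 = 1.0618; dividend-adjusted growth = e^(0.06−0.01) = 1.0513.
Risk-neutral probability p = (1.0513 − 0.65)/(1.4 − 0.65) = 0.4013/0.7500 = 0.5350

p = 0.5350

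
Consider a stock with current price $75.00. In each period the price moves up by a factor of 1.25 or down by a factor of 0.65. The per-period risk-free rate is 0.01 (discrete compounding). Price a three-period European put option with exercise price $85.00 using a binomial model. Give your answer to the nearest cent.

Risk-neutral probability p = (1 + 0.01 − 0.65)/(1.25 − 0.65) = 0.3600/0.6000 = 0.6000
Terminal stock prices: S_uuu = 146.5, S_uud = 76.17, S_udd = 39.61, S_ddd = 20.6
Terminal payoffs (K − S): max(-61.48, 0) = 0, max(8.828, 0) = 8.828, max(45.39, 0) = 45.39, max(64.4, 0) = 64.4
Node uu (S = 117.2): V_uu = 1/1.01·[0.6000·0.0000 + 0.4000·8.8281] = 3.4963
Node ud (S = 60.94): V_ud = 1/1.01·[0.6000·8.8281 + 0.4000·45.3906] = 23.2209
Node dd (S = 31.69): V_dd = 1/1.01·[0.6000·45.3906 + 0.4000·64.4031] = 52.4709
Node u (S = 93.75): V_u = 1/1.01·[0.6000·3.4963 + 0.4000·23.2209] = 11.2734
Node d (S = 48.75): V_d = 1/1.01·[0.6000·23.2209 + 0.4000·52.4709] = 34.5752
Node 0 (S = 75): V_0 = 1/1.01·[0.6000·11.2734 + 0.4000·34.5752] = 20.3902

$20.39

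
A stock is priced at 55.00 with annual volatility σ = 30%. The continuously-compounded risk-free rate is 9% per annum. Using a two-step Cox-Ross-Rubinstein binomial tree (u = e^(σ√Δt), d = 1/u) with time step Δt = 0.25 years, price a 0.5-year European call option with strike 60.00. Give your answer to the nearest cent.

CRR parameters: u = e^(σ√Δt) = e^(0.3·√0.25) = 1.1618, d = 1/u = 0.8607
Per-period rate: rΔt = 0.09·0.25 = 0.0225, so R = e^0.0225 = 1.0228
Risk-neutral probability p = (e^0.0225 − 0.8607)/(1.1618 − 0.8607) = 0.1620/0.3011 = 0.5381
Terminal stock prices: S_uu = 74.24, S_ud = 55, S_dd = 40.75
Terminal payoffs (S − K): max(14.24, 0) = 14.24, max(-5, 0) = 0, max(-19.25, 0) = 0
Node u (S = 63.9): V_u = e^(−0.0225)·[0.5381·14.2422 + 0.4619·0.0000] = 7.4937
Node d (S = 47.34): V_d = e^(−0.0225)·[0.5381·0.0000 + 0.4619·0.0000] = 0.0000
Node 0 (S = 55): V_0 = e^(−0.0225)·[0.5381·7.4937 + 0.4619·0.0000] = 3.9429

3.94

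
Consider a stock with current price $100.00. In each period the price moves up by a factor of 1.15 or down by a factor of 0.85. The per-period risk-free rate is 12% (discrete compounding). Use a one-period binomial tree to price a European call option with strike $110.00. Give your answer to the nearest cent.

Risk-neutral probability p = (1 + 0.12 − 0.85)/(1.15 − 0.85) = 0.2700/0.3000 = 0.9000
Terminal stock prices: S_u = 115, S_d = 85
Terminal payoffs (S − K): max(5, 0) = 5, max(-25, 0) = 0
Node 0 (S = 100): V_0 = 1/1.12·[0.9000·5.0000 + 0.1000·0.0000] = 4.0179

$4.02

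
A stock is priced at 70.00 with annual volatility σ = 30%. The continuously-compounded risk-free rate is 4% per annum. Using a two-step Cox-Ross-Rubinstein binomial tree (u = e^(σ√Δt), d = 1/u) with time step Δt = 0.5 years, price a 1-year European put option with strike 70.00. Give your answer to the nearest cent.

5.94

CRR parameters: u = e^(σ√Δt) = e^(0.3·√0.5) = 1.2363, d = 1/u = 0.8089
Per-period rate: rΔt = 0.04·0.5 = 0.02, so R = e^0.02 = 1.0202
Risk-neutral probability p = (e^0.02 − 0.8089)/(1.2363 − 0.8089) = 0.2113/0.4275 = 0.4944
Terminal stock prices: S_uu = 107, S_ud = 70, S_dd = 45.8
Terminal payoffs (K − S): max(-36.99, 0) = 0, max(0, 0) = 0, max(24.2, 0) = 24.2
Node u (S = 86.54): V_u = e^(−0.02)·[0.4944·0.0000 + 0.5056·0.0000] = 0.0000
Node d (S = 56.62): V_d = e^(−0.02)·[0.4944·0.0000 + 0.5056·24.2024] = 11.9939
Node 0 (S = 70): V_0 = e^(−0.02)·[0.4944·0.0000 + 0.5056·11.9939] = 5.9437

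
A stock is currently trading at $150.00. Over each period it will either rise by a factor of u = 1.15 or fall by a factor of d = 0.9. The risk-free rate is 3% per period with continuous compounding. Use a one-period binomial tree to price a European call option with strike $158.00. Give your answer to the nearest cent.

Risk-neutral probability p = (e^0.03 − 0.9)/(1.15 − 0.9) = 0.1305/0.2500 = 0.5218
Terminal stock prices: S_u = 172.5, S_d = 135
Terminal payoffs (S − K): max(14.5, 0) = 14.5, max(-23, 0) = 0
Node 0 (S = 150): V_0 = e^(−0.03)·[0.5218·14.5000 + 0.4782·0.0000] = 7.3427

$7.34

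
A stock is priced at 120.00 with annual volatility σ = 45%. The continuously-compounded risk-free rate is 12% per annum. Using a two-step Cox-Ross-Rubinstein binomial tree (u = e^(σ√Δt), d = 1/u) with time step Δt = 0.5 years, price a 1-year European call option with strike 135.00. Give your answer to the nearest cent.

21.72

CRR parameters: u = e^(σ√Δt) = e^(0.45·√0.5) = 1.3746, d = 1/u = 0.7275
Per-period rate: rΔt = 0.12·0.5 = 0.06, so R = e^0.06 = 1.0618
Risk-neutral probability p = (e^0.06 − 0.7275)/(1.3746 − 0.7275) = 0.3344/0.6472 = 0.5167
Terminal stock prices: S_uu = 226.8, S_ud = 120, S_dd = 63.5
Terminal payoffs (S − K): max(91.76, 0) = 91.76, max(-15, 0) = 0, max(-71.5, 0) = 0
Node u (S = 165): V_u = e^(−0.06)·[0.5167·91.7590 + 0.4833·0.0000] = 44.6475
Node d (S = 87.3): V_d = e^(−0.06)·[0.5167·0.0000 + 0.4833·0.0000] = 0.0000
Node 0 (S = 120): V_0 = e^(−0.06)·[0.5167·44.6475 + 0.4833·0.0000] = 21.7243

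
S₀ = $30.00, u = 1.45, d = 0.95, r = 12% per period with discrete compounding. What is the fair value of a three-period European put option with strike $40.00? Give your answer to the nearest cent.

$3.16

Risk-neutral probability p = (1 + 0.12 − 0.95)/(1.45 − 0.95) = 0.1700/0.5000 = 0.3400
Terminal stock prices: S_uuu = 91.46, S_uud = 59.92, S_udd = 39.26, S_ddd = 25.72
Terminal payoffs (K − S): max(-51.46, 0) = 0, max(-19.92, 0) = 0, max(0.7413, 0) = 0.7413, max(14.28, 0) = 14.28
Node uu (S = 63.08): V_uu = 1/1.12·[0.3400·0.0000 + 0.6600·0.0000] = 0.0000
Node ud (S = 41.32): V_ud = 1/1.12·[0.3400·0.0000 + 0.6600·0.7413] = 0.4368
Node dd (S = 27.07): V_dd = 1/1.12·[0.3400·0.7413 + 0.6600·14.2788] = 8.6393
Node u (S = 43.5): V_u = 1/1.12·[0.3400·0.0000 + 0.6600·0.4368] = 0.2574
Node d (S = 28.5): V_d = 1/1.12·[0.3400·0.4368 + 0.6600·8.6393] = 5.2236
Node 0 (S = 30): V_0 = 1/1.12·[0.3400·0.2574 + 0.6600·5.2236] = 3.1563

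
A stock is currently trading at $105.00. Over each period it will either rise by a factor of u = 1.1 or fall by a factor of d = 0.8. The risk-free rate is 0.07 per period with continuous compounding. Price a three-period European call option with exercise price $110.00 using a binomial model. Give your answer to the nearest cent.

Risk-neutral probability p = (e^0.07 − 0.8)/(1.1 − 0.8) = 0.2725/0.3000 = 0.9084
Terminal stock prices: S_uuu = 139.8, S_uud = 101.6, S_udd = 73.92, S_ddd = 53.76
Terminal payoffs (S − K): max(29.76, 0) = 29.76, max(-8.36, 0) = 0, max(-36.08, 0) = 0, max(-56.24, 0) = 0
Node uu (S = 127.1): V_uu = e^(−0.07)·[0.9084·29.7550 + 0.0916·0.0000] = 25.2010
Node ud (S = 92.4): V_ud = e^(−0.07)·[0.9084·0.0000 + 0.0916·0.0000] = 0.0000
Node dd (S = 67.2): V_dd = e^(−0.07)·[0.9084·0.0000 + 0.0916·0.0000] = 0.0000
Node u (S = 115.5): V_u = e^(−0.07)·[0.9084·25.2010 + 0.0916·0.0000] = 21.3440
Node d (S = 84): V_d = e^(−0.07)·[0.9084·0.0000 + 0.0916·0.0000] = 0.0000
Node 0 (S = 105): V_0 = e^(−0.07)·[0.9084·21.3440 + 0.0916·0.0000] = 18.0773

$18.08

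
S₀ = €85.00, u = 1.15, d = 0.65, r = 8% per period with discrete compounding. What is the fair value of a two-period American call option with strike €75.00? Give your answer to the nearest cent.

€23.72

Risk-neutral probability p = (1 + 0.08 − 0.65)/(1.15 − 0.65) = 0.4300/0.5000 = 0.8600
Terminal stock prices: S_uu = 112.4, S_ud = 63.54, S_dd = 35.91
Terminal payoffs (S − K): max(37.41, 0) = 37.41, max(-11.46, 0) = 0, max(-39.09, 0) = 0
Node u (S = 97.75): continuation = 1/1.08·[0.8600·37.4125 + 0.1400·0.0000] = 29.7914; exercise value = 22.7500 ≤ continuation, so V_u = 29.7914
Node d (S = 55.25): continuation = 1/1.08·[0.8600·0.0000 + 0.1400·0.0000] = 0.0000; exercise value = 0.0000 ≤ continuation, so V_d = 0.0000
Node 0 (S = 85): continuation = 1/1.08·[0.8600·29.7914 + 0.1400·0.0000] = 23.7228; exercise value = 10.0000 ≤ continuation, so V_0 = 23.7228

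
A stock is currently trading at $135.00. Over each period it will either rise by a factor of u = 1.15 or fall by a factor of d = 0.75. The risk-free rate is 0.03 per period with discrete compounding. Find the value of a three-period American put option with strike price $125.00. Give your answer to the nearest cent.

Risk-neutral probability p = (1 + 0.03 − 0.75)/(1.15 − 0.75) = 0.2800/0.4000 = 0.7000
Terminal stock prices: S_uuu = 205.3, S_uud = 133.9, S_udd = 87.33, S_ddd = 56.95
Terminal payoffs (K − S): max(-80.32, 0) = 0, max(-8.903, 0) = 0, max(37.67, 0) = 37.67, max(68.05, 0) = 68.05
Node uu (S = 178.5): continuation = 1/1.03·[0.7000·0.0000 + 0.3000·0.0000] = 0.0000; exercise value = 0.0000 ≤ continuation, so V_uu = 0.0000
Node ud (S = 116.4): continuation = 1/1.03·[0.7000·0.0000 + 0.3000·37.6719] = 10.9724; exercise value = 8.5625 ≤ continuation, so V_ud = 10.9724
Node dd (S = 75.94): continuation = 1/1.03·[0.7000·37.6719 + 0.3000·68.0469] = 45.4217; exercise value = 49.0625 > continuation, so V_dd = 49.0625 (exercise)
Node u (S = 155.2): continuation = 1/1.03·[0.7000·0.0000 + 0.3000·10.9724] = 3.1958; exercise value = 0.0000 ≤ continuation, so V_u = 3.1958
Node d (S = 101.2): continuation = 1/1.03·[0.7000·10.9724 + 0.3000·49.0625] = 21.7470; exercise value = 23.7500 > continuation, so V_d = 23.7500 (exercise)
Node 0 (S = 135): continuation = 1/1.03·[0.7000·3.1958 + 0.3000·23.7500] = 9.0894; exercise value = 0.0000 ≤ continuation, so V_0 = 9.0894

$9.09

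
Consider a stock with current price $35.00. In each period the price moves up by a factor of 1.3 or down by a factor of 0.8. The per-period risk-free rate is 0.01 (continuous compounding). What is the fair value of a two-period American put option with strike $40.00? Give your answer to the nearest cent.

Risk-neutral probability p = (e^0.01 − 0.8)/(1.3 − 0.8) = 0.2101/0.5000 = 0.4201
Terminal stock prices: S_uu = 59.15, S_ud = 36.4, S_dd = 22.4
Terminal payoffs (K − S): max(-19.15, 0) = 0, max(3.6, 0) = 3.6, max(17.6, 0) = 17.6
Node u (S = 45.5): continuation = e^(−0.01)·[0.4201·0.0000 + 0.5799·3.6000] = 2.0669; exercise value = 0.0000 ≤ continuation, so V_u = 2.0669
Node d (S = 28): continuation = e^(−0.01)·[0.4201·3.6000 + 0.5799·17.6000] = 11.6020; exercise value = 12.0000 > continuation, so V_d = 12.0000 (exercise)
Node 0 (S = 35): continuation = e^(−0.01)·[0.4201·2.0669 + 0.5799·12.0000] = 7.7492; exercise value = 5.0000 ≤ continuation, so V_0 = 7.7492

$7.75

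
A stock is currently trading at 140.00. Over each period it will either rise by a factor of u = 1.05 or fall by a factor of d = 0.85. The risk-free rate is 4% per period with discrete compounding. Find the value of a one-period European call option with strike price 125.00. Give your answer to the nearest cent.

Risk-neutral probability p = (1 + 0.04 − 0.85)/(1.05 − 0.85) = 0.1900/0.2000 = 0.9500
Terminal stock prices: S_u = 147, S_d = 119
Terminal payoffs (S − K): max(22, 0) = 22, max(-6, 0) = 0
Node 0 (S = 140): V_0 = 1/1.04·[0.9500·22.0000 + 0.0500·0.0000] = 20.0962

20.10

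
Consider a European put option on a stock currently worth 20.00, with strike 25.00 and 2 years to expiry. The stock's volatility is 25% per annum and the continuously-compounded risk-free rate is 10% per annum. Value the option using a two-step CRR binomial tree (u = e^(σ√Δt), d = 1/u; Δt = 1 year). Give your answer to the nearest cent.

CRR parameters: u = e^(σ√Δt) = e^(0.25·√1) = 1.2840, d = 1/u = 0.7788
Per-period rate: rΔt = 0.1·1 = 0.1, so R = e^0.1 = 1.1052
Risk-neutral probability p = (e^0.1 − 0.7788)/(1.2840 − 0.7788) = 0.3264/0.5052 = 0.6460
Terminal stock prices: S_uu = 32.97, S_ud = 20, S_dd = 12.13
Terminal payoffs (K − S): max(-7.974, 0) = 0, max(5, 0) = 5, max(12.87, 0) = 12.87
Node u (S = 25.68): V_u = e^(−0.1)·[0.6460·0.0000 + 0.3540·5.0000] = 1.6016
Node d (S = 15.58): V_d = e^(−0.1)·[0.6460·5.0000 + 0.3540·12.8694] = 7.0449
Node 0 (S = 20): V_0 = e^(−0.1)·[0.6460·1.6016 + 0.3540·7.0449] = 3.1928

3.19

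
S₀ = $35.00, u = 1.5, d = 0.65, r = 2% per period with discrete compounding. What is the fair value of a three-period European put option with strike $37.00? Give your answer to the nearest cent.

$10.46

Risk-neutral probability p = (1 + 0.02 − 0.65)/(1.5 − 0.65) = 0.3700/0.8500 = 0.4353
Terminal stock prices: S_uuu = 118.1, S_uud = 51.19, S_udd = 22.18, S_ddd = 9.612
Terminal payoffs (K − S): max(-81.12, 0) = 0, max(-14.19, 0) = 0, max(14.82, 0) = 14.82, max(27.39, 0) = 27.39
Node uu (S = 78.75): V_uu = 1/1.02·[0.4353·0.0000 + 0.5647·0.0000] = 0.0000
Node ud (S = 34.12): V_ud = 1/1.02·[0.4353·0.0000 + 0.5647·14.8187] = 8.2042
Node dd (S = 14.79): V_dd = 1/1.02·[0.4353·14.8187 + 0.5647·27.3881] = 21.4870
Node u (S = 52.5): V_u = 1/1.02·[0.4353·0.0000 + 0.5647·8.2042] = 4.5421
Node d (S = 22.75): V_d = 1/1.02·[0.4353·8.2042 + 0.5647·21.4870] = 15.3971
Node 0 (S = 35): V_0 = 1/1.02·[0.4353·4.5421 + 0.5647·15.3971] = 10.4627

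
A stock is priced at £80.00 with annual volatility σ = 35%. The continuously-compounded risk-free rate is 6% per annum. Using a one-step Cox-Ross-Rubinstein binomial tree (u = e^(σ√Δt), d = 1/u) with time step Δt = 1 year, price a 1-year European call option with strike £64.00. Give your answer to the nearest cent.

CRR parameters: u = e^(σ√Δt) = e^(0.35·√1) = 1.4191, d = 1/u = 0.7047
Per-period rate: rΔt = 0.06·1 = 0.06, so R = e^0.06 = 1.0618
Risk-neutral probability p = (e^0.06 − 0.7047)/(1.4191 − 0.7047) = 0.3571/0.7144 = 0.4999
Terminal stock prices: S_u = 113.5, S_d = 56.38
Terminal payoffs (S − K): max(49.53, 0) = 49.53, max(-7.625, 0) = 0
Node 0 (S = 80): V_0 = e^(−0.06)·[0.4999·49.5254 + 0.5001·0.0000] = 23.3179

£23.32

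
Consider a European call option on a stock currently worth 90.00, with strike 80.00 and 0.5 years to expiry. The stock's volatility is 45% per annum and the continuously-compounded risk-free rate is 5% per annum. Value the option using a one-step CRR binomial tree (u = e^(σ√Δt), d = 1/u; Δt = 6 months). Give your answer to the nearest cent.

19.62

CRR parameters: u = e^(σ√Δt) = e^(0.45·√0.5) = 1.3746, d = 1/u = 0.7275
Per-period rate: rΔt = 0.05·0.5 = 0.025, so R = e^0.025 = 1.0253
Risk-neutral probability p = (e^0.025 − 0.7275)/(1.3746 − 0.7275) = 0.2979/0.6472 = 0.4602
Terminal stock prices: S_u = 123.7, S_d = 65.47
Terminal payoffs (S − K): max(43.72, 0) = 43.72, max(-14.53, 0) = 0
Node 0 (S = 90): V_0 = e^(−0.025)·[0.4602·43.7184 + 0.5398·0.0000] = 19.6237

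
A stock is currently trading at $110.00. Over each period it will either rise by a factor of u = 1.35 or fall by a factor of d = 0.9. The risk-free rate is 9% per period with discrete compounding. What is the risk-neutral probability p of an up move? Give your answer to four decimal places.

p = 0.4222

Risk-neutral probability p = (1 + 0.09 − 0.9)/(1.35 − 0.9) = 0.1900/0.4500 = 0.4222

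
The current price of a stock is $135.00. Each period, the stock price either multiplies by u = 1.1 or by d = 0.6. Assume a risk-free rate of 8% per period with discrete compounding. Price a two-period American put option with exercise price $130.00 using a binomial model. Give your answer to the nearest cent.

Risk-neutral probability p = (1 + 0.08 − 0.6)/(1.1 − 0.6) = 0.4800/0.5000 = 0.9600
Terminal stock prices: S_uu = 163.4, S_ud = 89.1, S_dd = 48.6
Terminal payoffs (K − S): max(-33.35, 0) = 0, max(40.9, 0) = 40.9, max(81.4, 0) = 81.4
Node u (S = 148.5): continuation = 1/1.08·[0.9600·0.0000 + 0.0400·40.9000] = 1.5148; exercise value = 0.0000 ≤ continuation, so V_u = 1.5148
Node d (S = 81): continuation = 1/1.08·[0.9600·40.9000 + 0.0400·81.4000] = 39.3704; exercise value = 49.0000 > continuation, so V_d = 49.0000 (exercise)
Node 0 (S = 135): continuation = 1/1.08·[0.9600·1.5148 + 0.0400·49.0000] = 3.1613; exercise value = 0.0000 ≤ continuation, so V_0 = 3.1613

$3.16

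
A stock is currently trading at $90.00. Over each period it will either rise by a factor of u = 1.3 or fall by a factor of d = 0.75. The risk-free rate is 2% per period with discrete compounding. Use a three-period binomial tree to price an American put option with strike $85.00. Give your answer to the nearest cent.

Risk-neutral probability p = (1 + 0.02 − 0.75)/(1.3 − 0.75) = 0.2700/0.5500 = 0.4909
Terminal stock prices: S_uuu = 197.7, S_uud = 114.1, S_udd = 65.81, S_ddd = 37.97
Terminal payoffs (K − S): max(-112.7, 0) = 0, max(-29.08, 0) = 0, max(19.19, 0) = 19.19, max(47.03, 0) = 47.03
Node uu (S = 152.1): continuation = 1/1.02·[0.4909·0.0000 + 0.5091·0.0000] = 0.0000; exercise value = 0.0000 ≤ continuation, so V_uu = 0.0000
Node ud (S = 87.75): continuation = 1/1.02·[0.4909·0.0000 + 0.5091·19.1875] = 9.5766; exercise value = 0.0000 ≤ continuation, so V_ud = 9.5766
Node dd (S = 50.62): continuation = 1/1.02·[0.4909·19.1875 + 0.5091·47.0312] = 32.7083; exercise value = 34.3750 > continuation, so V_dd = 34.3750 (exercise)
Node u (S = 117): continuation = 1/1.02·[0.4909·0.0000 + 0.5091·9.5766] = 4.7798; exercise value = 0.0000 ≤ continuation, so V_u = 4.7798
Node d (S = 67.5): continuation = 1/1.02·[0.4909·9.5766 + 0.5091·34.3750] = 21.7659; exercise value = 17.5000 ≤ continuation, so V_d = 21.7659
Node 0 (S = 90): continuation = 1/1.02·[0.4909·4.7798 + 0.5091·21.7659] = 13.1640; exercise value = 0.0000 ≤ continuation, so V_0 = 13.1640

$13.16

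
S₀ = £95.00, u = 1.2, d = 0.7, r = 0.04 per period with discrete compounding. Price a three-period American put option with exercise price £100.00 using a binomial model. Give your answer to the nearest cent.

Risk-neutral probability p = (1 + 0.04 − 0.7)/(1.2 − 0.7) = 0.3400/0.5000 = 0.6800
Terminal stock prices: S_uuu = 164.2, S_uud = 95.76, S_udd = 55.86, S_ddd = 32.58
Terminal payoffs (K − S): max(-64.16, 0) = 0, max(4.24, 0) = 4.24, max(44.14, 0) = 44.14, max(67.42, 0) = 67.42
Node uu (S = 136.8): continuation = 1/1.04·[0.6800·0.0000 + 0.3200·4.2400] = 1.3046; exercise value = 0.0000 ≤ continuation, so V_uu = 1.3046
Node ud (S = 79.8): continuation = 1/1.04·[0.6800·4.2400 + 0.3200·44.1400] = 16.3538; exercise value = 20.2000 > continuation, so V_ud = 20.2000 (exercise)
Node dd (S = 46.55): continuation = 1/1.04·[0.6800·44.1400 + 0.3200·67.4150] = 49.6038; exercise value = 53.4500 > continuation, so V_dd = 53.4500 (exercise)
Node u (S = 114): continuation = 1/1.04·[0.6800·1.3046 + 0.3200·20.2000] = 7.0684; exercise value = 0.0000 ≤ continuation, so V_u = 7.0684
Node d (S = 66.5): continuation = 1/1.04·[0.6800·20.2000 + 0.3200·53.4500] = 29.6538; exercise value = 33.5000 > continuation, so V_d = 33.5000 (exercise)
Node 0 (S = 95): continuation = 1/1.04·[0.6800·7.0684 + 0.3200·33.5000] = 14.9293; exercise value = 5.0000 ≤ continuation, so V_0 = 14.9293

£14.93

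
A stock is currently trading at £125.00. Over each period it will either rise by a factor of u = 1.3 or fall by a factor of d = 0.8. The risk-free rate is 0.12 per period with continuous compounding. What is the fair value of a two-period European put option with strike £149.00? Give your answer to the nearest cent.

Risk-neutral probability p = (e^0.12 − 0.8)/(1.3 − 0.8) = 0.3275/0.5000 = 0.6550
Terminal stock prices: S_uu = 211.3, S_ud = 130, S_dd = 80
Terminal payoffs (K − S): max(-62.25, 0) = 0, max(19, 0) = 19, max(69, 0) = 69
Node u (S = 162.5): V_u = e^(−0.12)·[0.6550·0.0000 + 0.3450·19.0000] = 5.8139
Node d (S = 100): V_d = e^(−0.12)·[0.6550·19.0000 + 0.3450·69.0000] = 32.1511
Node 0 (S = 125): V_0 = e^(−0.12)·[0.6550·5.8139 + 0.3450·32.1511] = 13.2155

£13.22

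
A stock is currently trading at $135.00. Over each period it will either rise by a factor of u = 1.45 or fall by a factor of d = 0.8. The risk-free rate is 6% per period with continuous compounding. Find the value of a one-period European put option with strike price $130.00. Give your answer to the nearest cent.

$12.37

Risk-neutral probability p = (e^0.06 − 0.8)/(1.45 − 0.8) = 0.2618/0.6500 = 0.4028
Terminal stock prices: S_u = 195.8, S_d = 108
Terminal payoffs (K − S): max(-65.75, 0) = 0, max(22, 0) = 22
Node 0 (S = 135): V_0 = e^(−0.06)·[0.4028·0.0000 + 0.5972·22.0000] = 12.3728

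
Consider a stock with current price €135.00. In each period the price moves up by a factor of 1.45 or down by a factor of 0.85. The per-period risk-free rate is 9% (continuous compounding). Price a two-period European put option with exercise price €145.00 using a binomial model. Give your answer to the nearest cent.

€13.94

Risk-neutral probability p = (e^0.09 − 0.85)/(1.45 − 0.85) = 0.2442/0.6000 = 0.4070
Terminal stock prices: S_uu = 283.8, S_ud = 166.4, S_dd = 97.54
Terminal payoffs (K − S): max(-138.8, 0) = 0, max(-21.39, 0) = 0, max(47.46, 0) = 47.46
Node u (S = 195.8): V_u = e^(−0.09)·[0.4070·0.0000 + 0.5930·0.0000] = 0.0000
Node d (S = 114.8): V_d = e^(−0.09)·[0.4070·0.0000 + 0.5930·47.4625] = 25.7247
Node 0 (S = 135): V_0 = e^(−0.09)·[0.4070·0.0000 + 0.5930·25.7247] = 13.9428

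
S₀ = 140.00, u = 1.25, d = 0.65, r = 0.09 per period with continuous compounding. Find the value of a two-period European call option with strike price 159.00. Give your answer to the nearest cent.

Risk-neutral probability p = (e^0.09 − 0.65)/(1.25 − 0.65) = 0.4442/0.6000 = 0.7403
Terminal stock prices: S_uu = 218.8, S_ud = 113.8, S_dd = 59.15
Terminal payoffs (S − K): max(59.75, 0) = 59.75, max(-45.25, 0) = 0, max(-99.85, 0) = 0
Node u (S = 175): V_u = e^(−0.09)·[0.7403·59.7500 + 0.2597·0.0000] = 40.4253
Node d (S = 91): V_d = e^(−0.09)·[0.7403·0.0000 + 0.2597·0.0000] = 0.0000
Node 0 (S = 140): V_0 = e^(−0.09)·[0.7403·40.4253 + 0.2597·0.0000] = 27.3507

27.35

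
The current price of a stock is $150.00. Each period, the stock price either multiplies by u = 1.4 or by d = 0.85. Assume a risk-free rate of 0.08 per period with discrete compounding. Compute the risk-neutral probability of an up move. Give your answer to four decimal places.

p = 0.4182

Risk-neutral probability p = (1 + 0.08 − 0.85)/(1.4 − 0.85) = 0.2300/0.5500 = 0.4182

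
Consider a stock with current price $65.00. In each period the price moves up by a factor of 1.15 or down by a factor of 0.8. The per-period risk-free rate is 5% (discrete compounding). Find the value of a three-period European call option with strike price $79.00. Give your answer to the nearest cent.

$6.25

Risk-neutral probability p = (1 + 0.05 − 0.8)/(1.15 − 0.8) = 0.2500/0.3500 = 0.7143
Terminal stock prices: S_uuu = 98.86, S_uud = 68.77, S_udd = 47.84, S_ddd = 33.28
Terminal payoffs (S − K): max(19.86, 0) = 19.86, max(-10.23, 0) = 0, max(-31.16, 0) = 0, max(-45.72, 0) = 0
Node uu (S = 85.96): V_uu = 1/1.05·[0.7143·19.8569 + 0.2857·0.0000] = 13.5081
Node ud (S = 59.8): V_ud = 1/1.05·[0.7143·0.0000 + 0.2857·0.0000] = 0.0000
Node dd (S = 41.6): V_dd = 1/1.05·[0.7143·0.0000 + 0.2857·0.0000] = 0.0000
Node u (S = 74.75): V_u = 1/1.05·[0.7143·13.5081 + 0.2857·0.0000] = 9.1892
Node d (S = 52): V_d = 1/1.05·[0.7143·0.0000 + 0.2857·0.0000] = 0.0000
Node 0 (S = 65): V_0 = 1/1.05·[0.7143·9.1892 + 0.2857·0.0000] = 6.2511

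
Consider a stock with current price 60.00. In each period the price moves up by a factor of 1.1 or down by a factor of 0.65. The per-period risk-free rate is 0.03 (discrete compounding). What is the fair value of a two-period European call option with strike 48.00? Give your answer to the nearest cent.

Risk-neutral probability p = (1 + 0.03 − 0.65)/(1.1 − 0.65) = 0.3800/0.4500 = 0.8444
Terminal stock prices: S_uu = 72.6, S_ud = 42.9, S_dd = 25.35
Terminal payoffs (S − K): max(24.6, 0) = 24.6, max(-5.1, 0) = 0, max(-22.65, 0) = 0
Node u (S = 66): V_u = 1/1.03·[0.8444·24.6000 + 0.1556·0.0000] = 20.1683
Node d (S = 39): V_d = 1/1.03·[0.8444·0.0000 + 0.1556·0.0000] = 0.0000
Node 0 (S = 60): V_0 = 1/1.03·[0.8444·20.1683 + 0.1556·0.0000] = 16.5349

16.53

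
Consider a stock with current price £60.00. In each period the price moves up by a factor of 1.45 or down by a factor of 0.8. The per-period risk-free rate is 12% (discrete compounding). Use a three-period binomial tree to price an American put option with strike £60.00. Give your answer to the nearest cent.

Risk-neutral probability p = (1 + 0.12 − 0.8)/(1.45 − 0.8) = 0.3200/0.6500 = 0.4923
Terminal stock prices: S_uuu = 182.9, S_uud = 100.9, S_udd = 55.68, S_ddd = 30.72
Terminal payoffs (K − S): max(-122.9, 0) = 0, max(-40.92, 0) = 0, max(4.32, 0) = 4.32, max(29.28, 0) = 29.28
Node uu (S = 126.2): continuation = 1/1.12·[0.4923·0.0000 + 0.5077·0.0000] = 0.0000; exercise value = 0.0000 ≤ continuation, so V_uu = 0.0000
Node ud (S = 69.6): continuation = 1/1.12·[0.4923·0.0000 + 0.5077·4.3200] = 1.9582; exercise value = 0.0000 ≤ continuation, so V_ud = 1.9582
Node dd (S = 38.4): continuation = 1/1.12·[0.4923·4.3200 + 0.5077·29.2800] = 15.1714; exercise value = 21.6000 > continuation, so V_dd = 21.6000 (exercise)
Node u (S = 87): continuation = 1/1.12·[0.4923·0.0000 + 0.5077·1.9582] = 0.8877; exercise value = 0.0000 ≤ continuation, so V_u = 0.8877
Node d (S = 48): continuation = 1/1.12·[0.4923·1.9582 + 0.5077·21.6000] = 10.6520; exercise value = 12.0000 > continuation, so V_d = 12.0000 (exercise)
Node 0 (S = 60): continuation = 1/1.12·[0.4923·0.8877 + 0.5077·12.0000] = 5.8297; exercise value = 0.0000 ≤ continuation, so V_0 = 5.8297

£5.83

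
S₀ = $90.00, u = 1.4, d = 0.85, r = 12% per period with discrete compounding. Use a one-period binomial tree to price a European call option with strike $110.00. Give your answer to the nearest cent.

Risk-neutral probability p = (1 + 0.12 − 0.85)/(1.4 − 0.85) = 0.2700/0.5500 = 0.4909
Terminal stock prices: S_u = 126, S_d = 76.5
Terminal payoffs (S − K): max(16, 0) = 16, max(-33.5, 0) = 0
Node 0 (S = 90): V_0 = 1/1.12·[0.4909·16.0000 + 0.5091·0.0000] = 7.0130

$7.01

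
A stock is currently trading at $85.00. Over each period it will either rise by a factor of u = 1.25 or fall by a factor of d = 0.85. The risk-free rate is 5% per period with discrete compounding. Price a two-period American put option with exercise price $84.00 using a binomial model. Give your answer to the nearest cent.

$5.60

Risk-neutral probability p = (1 + 0.05 − 0.85)/(1.25 − 0.85) = 0.2000/0.4000 = 0.5000
Terminal stock prices: S_uu = 132.8, S_ud = 90.31, S_dd = 61.41
Terminal payoffs (K − S): max(-48.81, 0) = 0, max(-6.312, 0) = 0, max(22.59, 0) = 22.59
Node u (S = 106.2): continuation = 1/1.05·[0.5000·0.0000 + 0.5000·0.0000] = 0.0000; exercise value = 0.0000 ≤ continuation, so V_u = 0.0000
Node d (S = 72.25): continuation = 1/1.05·[0.5000·0.0000 + 0.5000·22.5875] = 10.7560; exercise value = 11.7500 > continuation, so V_d = 11.7500 (exercise)
Node 0 (S = 85): continuation = 1/1.05·[0.5000·0.0000 + 0.5000·11.7500] = 5.5952; exercise value = 0.0000 ≤ continuation, so V_0 = 5.5952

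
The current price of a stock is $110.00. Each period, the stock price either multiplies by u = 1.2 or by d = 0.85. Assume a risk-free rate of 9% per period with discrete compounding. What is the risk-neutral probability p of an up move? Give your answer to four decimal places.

Risk-neutral probability p = (1 + 0.09 − 0.85)/(1.2 − 0.85) = 0.2400/0.3500 = 0.6857

p = 0.6857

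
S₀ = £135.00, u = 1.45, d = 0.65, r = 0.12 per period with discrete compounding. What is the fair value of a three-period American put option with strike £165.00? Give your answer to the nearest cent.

£35.75

Risk-neutral probability p = (1 + 0.12 − 0.65)/(1.45 − 0.65) = 0.4700/0.8000 = 0.5875
Terminal stock prices: S_uuu = 411.6, S_uud = 184.5, S_udd = 82.7, S_ddd = 37.07
Terminal payoffs (K − S): max(-246.6, 0) = 0, max(-19.49, 0) = 0, max(82.3, 0) = 82.3, max(127.9, 0) = 127.9
Node uu (S = 283.8): continuation = 1/1.12·[0.5875·0.0000 + 0.4125·0.0000] = 0.0000; exercise value = 0.0000 ≤ continuation, so V_uu = 0.0000
Node ud (S = 127.2): continuation = 1/1.12·[0.5875·0.0000 + 0.4125·82.2956] = 30.3098; exercise value = 37.7625 > continuation, so V_ud = 37.7625 (exercise)
Node dd (S = 57.04): continuation = 1/1.12·[0.5875·82.2956 + 0.4125·127.9256] = 90.2839; exercise value = 107.9625 > continuation, so V_dd = 107.9625 (exercise)
Node u (S = 195.8): continuation = 1/1.12·[0.5875·0.0000 + 0.4125·37.7625] = 13.9081; exercise value = 0.0000 ≤ continuation, so V_u = 13.9081
Node d (S = 87.75): continuation = 1/1.12·[0.5875·37.7625 + 0.4125·107.9625] = 59.5714; exercise value = 77.2500 > continuation, so V_d = 77.2500 (exercise)
Node 0 (S = 135): continuation = 1/1.12·[0.5875·13.9081 + 0.4125·77.2500] = 35.7470; exercise value = 30.0000 ≤ continuation, so V_0 = 35.7470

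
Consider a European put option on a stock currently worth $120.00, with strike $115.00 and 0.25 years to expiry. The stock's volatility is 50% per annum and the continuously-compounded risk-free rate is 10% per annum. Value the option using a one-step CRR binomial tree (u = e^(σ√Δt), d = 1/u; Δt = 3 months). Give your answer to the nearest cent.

CRR parameters: u = e^(σ√Δt) = e^(0.5·√0.25) = 1.2840, d = 1/u = 0.7788
Per-period rate: rΔt = 0.1·0.25 = 0.025, so R = e^0.025 = 1.0253
Risk-neutral probability p = (e^0.025 − 0.7788)/(1.2840 − 0.7788) = 0.2465/0.5052 = 0.4879
Terminal stock prices: S_u = 154.1, S_d = 93.46
Terminal payoffs (K − S): max(-39.08, 0) = 0, max(21.54, 0) = 21.54
Node 0 (S = 120): V_0 = e^(−0.025)·[0.4879·0.0000 + 0.5121·21.5439] = 10.7596

$10.76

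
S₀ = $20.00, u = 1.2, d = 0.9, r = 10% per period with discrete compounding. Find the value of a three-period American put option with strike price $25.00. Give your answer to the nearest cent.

$5.00

Risk-neutral probability p = (1 + 0.1 − 0.9)/(1.2 − 0.9) = 0.2000/0.3000 = 0.6667
Terminal stock prices: S_uuu = 34.56, S_uud = 25.92, S_udd = 19.44, S_ddd = 14.58
Terminal payoffs (K − S): max(-9.56, 0) = 0, max(-0.92, 0) = 0, max(5.56, 0) = 5.56, max(10.42, 0) = 10.42
Node uu (S = 28.8): continuation = 1/1.1·[0.6667·0.0000 + 0.3333·0.0000] = 0.0000; exercise value = 0.0000 ≤ continuation, so V_uu = 0.0000
Node ud (S = 21.6): continuation = 1/1.1·[0.6667·0.0000 + 0.3333·5.5600] = 1.6848; exercise value = 3.4000 > continuation, so V_ud = 3.4000 (exercise)
Node dd (S = 16.2): continuation = 1/1.1·[0.6667·5.5600 + 0.3333·10.4200] = 6.5273; exercise value = 8.8000 > continuation, so V_dd = 8.8000 (exercise)
Node u (S = 24): continuation = 1/1.1·[0.6667·0.0000 + 0.3333·3.4000] = 1.0303; exercise value = 1.0000 ≤ continuation, so V_u = 1.0303
Node d (S = 18): continuation = 1/1.1·[0.6667·3.4000 + 0.3333·8.8000] = 4.7273; exercise value = 7.0000 > continuation, so V_d = 7.0000 (exercise)
Node 0 (S = 20): continuation = 1/1.1·[0.6667·1.0303 + 0.3333·7.0000] = 2.7456; exercise value = 5.0000 > continuation, so V_0 = 5.0000 (exercise)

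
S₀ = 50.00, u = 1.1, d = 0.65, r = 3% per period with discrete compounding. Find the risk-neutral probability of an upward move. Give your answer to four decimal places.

Risk-neutral probability p = (1 + 0.03 − 0.65)/(1.1 − 0.65) = 0.3800/0.4500 = 0.8444

p = 0.8444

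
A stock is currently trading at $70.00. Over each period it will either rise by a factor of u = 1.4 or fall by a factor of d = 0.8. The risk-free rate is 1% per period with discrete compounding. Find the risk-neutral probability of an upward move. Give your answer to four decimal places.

Risk-neutral probability p = (1 + 0.01 − 0.8)/(1.4 − 0.8) = 0.2100/0.6000 = 0.3500

p = 0.3500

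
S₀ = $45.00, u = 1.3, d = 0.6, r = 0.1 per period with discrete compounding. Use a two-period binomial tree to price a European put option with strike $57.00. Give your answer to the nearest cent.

Risk-neutral probability p = (1 + 0.1 − 0.6)/(1.3 − 0.6) = 0.5000/0.7000 = 0.7143
Terminal stock prices: S_uu = 76.05, S_ud = 35.1, S_dd = 16.2
Terminal payoffs (K − S): max(-19.05, 0) = 0, max(21.9, 0) = 21.9, max(40.8, 0) = 40.8
Node u (S = 58.5): V_u = 1/1.1·[0.7143·0.0000 + 0.2857·21.9000] = 5.6883
Node d (S = 27): V_d = 1/1.1·[0.7143·21.9000 + 0.2857·40.8000] = 24.8182
Node 0 (S = 45): V_0 = 1/1.1·[0.7143·5.6883 + 0.2857·24.8182] = 10.1400

$10.14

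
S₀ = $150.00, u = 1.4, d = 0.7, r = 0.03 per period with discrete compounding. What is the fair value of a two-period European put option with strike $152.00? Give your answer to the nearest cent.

$23.02

Risk-neutral probability p = (1 + 0.03 − 0.7)/(1.4 − 0.7) = 0.3300/0.7000 = 0.4714
Terminal stock prices: S_uu = 294, S_ud = 147, S_dd = 73.5
Terminal payoffs (K − S): max(-142, 0) = 0, max(5, 0) = 5, max(78.5, 0) = 78.5
Node u (S = 210): V_u = 1/1.03·[0.4714·0.0000 + 0.5286·5.0000] = 2.5659
Node d (S = 105): V_d = 1/1.03·[0.4714·5.0000 + 0.5286·78.5000] = 42.5728
Node 0 (S = 150): V_0 = 1/1.03·[0.4714·2.5659 + 0.5286·42.5728] = 23.0218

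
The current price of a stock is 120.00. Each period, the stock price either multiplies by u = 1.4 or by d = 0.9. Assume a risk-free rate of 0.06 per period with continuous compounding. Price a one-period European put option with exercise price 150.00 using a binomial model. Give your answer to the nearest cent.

26.75

Risk-neutral probability p = (e^0.06 − 0.9)/(1.4 − 0.9) = 0.1618/0.5000 = 0.3237
Terminal stock prices: S_u = 168, S_d = 108
Terminal payoffs (K − S): max(-18, 0) = 0, max(42, 0) = 42
Node 0 (S = 120): V_0 = e^(−0.06)·[0.3237·0.0000 + 0.6763·42.0000] = 26.7515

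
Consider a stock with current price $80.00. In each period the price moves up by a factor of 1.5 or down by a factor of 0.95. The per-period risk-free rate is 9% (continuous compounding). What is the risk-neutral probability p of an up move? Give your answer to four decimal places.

Risk-neutral probability p = (e^0.09 − 0.95)/(1.5 − 0.95) = 0.1442/0.5500 = 0.2621

p = 0.2621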